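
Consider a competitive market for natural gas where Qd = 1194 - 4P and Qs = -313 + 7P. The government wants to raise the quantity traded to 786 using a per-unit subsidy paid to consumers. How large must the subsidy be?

Required subsidy s = 55 per unit

At Q = 786, invert demand for the buyer price: Pb = (1194 − 786)/4 = 102; invert supply for the seller price: Ps = (786 − (-313))/7 = 157.
The subsidy must fill the gap: s = Ps − Pb = 157 − 102 = 55.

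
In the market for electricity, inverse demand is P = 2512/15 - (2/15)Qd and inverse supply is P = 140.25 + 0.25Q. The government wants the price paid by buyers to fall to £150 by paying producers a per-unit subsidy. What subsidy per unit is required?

Required subsidy s = £23 per unit

At a buyer price of 150, quantity demanded is 1256 − 7.5·150 = 131.
Sellers supply 131 only when they receive Ps = 140.25 + 0.25·131 = 173.
s = Ps − Pb = 173 − 150 = 23.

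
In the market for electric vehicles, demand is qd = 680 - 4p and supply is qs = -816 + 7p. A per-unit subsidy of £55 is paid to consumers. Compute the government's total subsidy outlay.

Pre-subsidy: 680 - 4p = -816 + 7p gives p* = 136, q* = 136.
With the rebate, buyers effectively pay pb = ps − 55, where ps is the price sellers receive.
Demand in terms of ps becomes qd = 680 − 4(ps − 55) = 900 - 4ps. Setting this equal to supply: 900 - 4ps = -816 + 7ps, so ps = 156.
Buyers pay pb = 156 − 55 = 101; q' = -816 + 7·156 = 276.
Government outlay = subsidy × quantity = 55 × 276 = 15180.

Government cost = £15180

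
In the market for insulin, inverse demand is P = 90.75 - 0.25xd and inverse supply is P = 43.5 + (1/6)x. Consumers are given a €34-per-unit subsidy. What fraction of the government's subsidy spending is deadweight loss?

Pre-subsidy: 90.75 - 0.25x = 43.5 + (1/6)x gives x* = 113.4 and P* = 62.4.
With the rebate, buyers effectively pay Pb = Ps − 34, where Ps is the price sellers receive.
On the curves, Pb = 90.75 - 0.25x and Ps = 43.5 + (1/6)x; the wedge Ps − Pb = 34 gives 43.5 + (1/6)x − (90.75 - 0.25x) = 34, so x' = 195.
Then Pb = 90.75 − 0.25·195 = 42 and Ps = 43.5 + (1/6)·195 = 76.
ΔCS = ½(113.4 + 195)(62.4 − 42) = 3145.68; ΔPS = ½(113.4 + 195)(76 − 62.4) = 2097.12.
Government spending = 34 × 195 = 6630.
DWL = ½ × 34 × (195 − 113.4) = 1387.2; fraction = 1387.2 / 6630 = 68/325.

DWL / government spending = 68/325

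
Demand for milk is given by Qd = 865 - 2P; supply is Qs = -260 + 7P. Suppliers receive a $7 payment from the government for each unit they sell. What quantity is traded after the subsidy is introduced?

Pre-subsidy: 865 - 2P = -260 + 7P gives P* = 125, Q* = 615.
With the subsidy, sellers receive Ps = Pb + 7 for each unit, where Pb is the price buyers pay.
Supply in terms of Pb becomes Qs = -260 + 7(Pb + 7) = -211 + 7Pb. Setting this equal to demand: 865 - 2Pb = -211 + 7Pb, so Pb = 1076/9.
Sellers receive Ps = 1076/9 + 7 = 1139/9; Q' = 865 − 2·(1076/9) = 5633/9.

Q' = 5633/9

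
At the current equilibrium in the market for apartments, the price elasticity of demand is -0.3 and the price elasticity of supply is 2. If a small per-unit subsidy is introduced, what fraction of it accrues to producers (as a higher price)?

For a small subsidy around the equilibrium, the benefit split depends on the relative slopes, which at a point are proportional to the elasticities.
Buyer share = εs/(εs + |εd|) = 2/(2 + 0.3) = 20/23; seller share = |εd|/(εs + |εd|) = 3/23.
So producers capture 3/23 of the subsidy.

Producer share = 3/23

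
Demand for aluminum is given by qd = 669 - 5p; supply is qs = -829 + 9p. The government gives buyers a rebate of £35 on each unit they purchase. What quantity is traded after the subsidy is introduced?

Pre-subsidy: 669 - 5p = -829 + 9p gives p* = 107, q* = 134.
With the rebate, buyers effectively pay pb = ps − 35, where ps is the price sellers receive.
Demand in terms of ps becomes qd = 669 − 5(ps − 35) = 844 - 5ps. Setting this equal to supply: 844 - 5ps = -829 + 9ps, so ps = 119.5.
Buyers pay pb = 119.5 − 35 = 84.5; q' = -829 + 9·119.5 = 246.5.

q' = 246.5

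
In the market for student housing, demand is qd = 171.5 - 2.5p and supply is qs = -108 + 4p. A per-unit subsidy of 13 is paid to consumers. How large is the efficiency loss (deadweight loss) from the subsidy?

Deadweight loss = 130

Pre-subsidy: 171.5 - 2.5p = -108 + 4p gives p* = 43, q* = 64.
With the rebate, buyers effectively pay pb = ps − 13, where ps is the price sellers receive.
Demand in terms of ps becomes qd = 171.5 − 2.5(ps − 13) = 204 - 2.5ps. Setting this equal to supply: 204 - 2.5ps = -108 + 4ps, so ps = 48.
Buyers pay pb = 48 − 13 = 35; q' = -108 + 4·48 = 84.
The subsidy expands output by 84 − 64 = 20 past the efficient level; on those units the gap between marginal cost and willingness to pay runs from 0 up to 13.
DWL = ½ × 13 × 20 = 130.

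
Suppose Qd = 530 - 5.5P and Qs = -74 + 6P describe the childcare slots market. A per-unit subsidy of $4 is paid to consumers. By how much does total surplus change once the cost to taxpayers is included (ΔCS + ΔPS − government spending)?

Pre-subsidy: 530 - 5.5P = -74 + 6P gives P* = 1208/23, Q* = 5546/23.
With the rebate, buyers effectively pay Pb = Ps − 4, where Ps is the price sellers receive.
Demand in terms of Ps becomes Qd = 530 − 5.5(Ps − 4) = 552 - 5.5Ps. Setting this equal to supply: 552 - 5.5Ps = -74 + 6Ps, so Ps = 1252/23.
Buyers pay Pb = 1252/23 − 4 = 1160/23; Q' = -74 + 6·(1252/23) = 5810/23.
ΔCS = ½(5546/23 + 5810/23)(1208/23 − 1160/23) = 272544/529; ΔPS = ½(5546/23 + 5810/23)(1252/23 − 1208/23) = 249832/529.
Government spending = 4 × 5810/23 = 23240/23.
Net change = 272544/529 + 249832/529 − 23240/23 = -528/23. The loss equals the DWL triangle ½·4·264/23.

Net change in total surplus = -528/23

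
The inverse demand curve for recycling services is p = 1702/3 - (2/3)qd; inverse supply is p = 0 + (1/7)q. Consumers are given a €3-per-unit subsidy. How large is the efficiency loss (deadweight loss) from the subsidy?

Deadweight loss = 189/34

Pre-subsidy: 1702/3 - (2/3)q = 0 + (1/7)q gives q* = 11914/17 and p* = 1702/17.
With the rebate, buyers effectively pay pb = ps − 3, where ps is the price sellers receive.
On the curves, pb = 1702/3 - (2/3)q and ps = 0 + (1/7)q; the wedge ps − pb = 3 gives 0 + (1/7)q − (1702/3 - (2/3)q) = 3, so q' = 11977/17.
Then pb = 1702/3 − (2/3)·(11977/17) = 1660/17 and ps = 0 + (1/7)·(11977/17) = 1711/17.
The subsidy expands output by 11977/17 − 11914/17 = 63/17 past the efficient level; on those units the gap between marginal cost and willingness to pay runs from 0 up to 3.
DWL = ½ × 3 × 63/17 = 189/34.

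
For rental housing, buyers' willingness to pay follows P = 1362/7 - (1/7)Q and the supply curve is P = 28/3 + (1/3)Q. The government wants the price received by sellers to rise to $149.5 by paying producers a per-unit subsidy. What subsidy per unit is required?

Required subsidy s = $15 per unit

At a seller price of 149.5, quantity supplied is -28 + 3·149.5 = 420.5.
Buyers absorb 420.5 only when they pay Pb = 1362/7 − (1/7)·420.5 = 134.5.
s = Ps − Pb = 149.5 − 134.5 = 15.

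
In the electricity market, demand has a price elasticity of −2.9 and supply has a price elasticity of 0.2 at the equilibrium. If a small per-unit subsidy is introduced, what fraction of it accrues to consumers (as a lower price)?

For a small subsidy around the equilibrium, the benefit split depends on the relative slopes, which at a point are proportional to the elasticities.
Buyer share = εs/(εs + |εd|) = 0.2/(0.2 + 2.9) = 2/31; seller share = |εd|/(εs + |εd|) = 29/31.

Consumer share = 2/31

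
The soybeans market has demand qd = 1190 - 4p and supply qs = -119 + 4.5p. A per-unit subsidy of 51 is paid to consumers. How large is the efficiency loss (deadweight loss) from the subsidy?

Deadweight loss = 2754

Pre-subsidy: 1190 - 4p = -119 + 4.5p gives p* = 154, q* = 574.
With the rebate, buyers effectively pay pb = ps − 51, where ps is the price sellers receive.
Demand in terms of ps becomes qd = 1190 − 4(ps − 51) = 1394 - 4ps. Setting this equal to supply: 1394 - 4ps = -119 + 4.5ps, so ps = 178.
Buyers pay pb = 178 − 51 = 127; q' = -119 + 4.5·178 = 682.
The subsidy expands output by 682 − 574 = 108 past the efficient level; on those units the gap between marginal cost and willingness to pay runs from 0 up to 51.
DWL = ½ × 51 × 108 = 2754.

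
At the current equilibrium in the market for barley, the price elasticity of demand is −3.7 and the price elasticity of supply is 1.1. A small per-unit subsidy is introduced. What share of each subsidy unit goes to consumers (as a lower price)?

For a small subsidy around the equilibrium, the benefit split depends on the relative slopes, which at a point are proportional to the elasticities.
Buyer share = εs/(εs + |εd|) = 1.1/(1.1 + 3.7) = 11/48; seller share = |εd|/(εs + |εd|) = 37/48.

Consumer share = 11/48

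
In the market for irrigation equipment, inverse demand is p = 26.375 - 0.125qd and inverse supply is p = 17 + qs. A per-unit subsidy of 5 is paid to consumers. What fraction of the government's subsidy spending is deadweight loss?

Pre-subsidy: 26.375 - 0.125q = 17 + q gives q* = 25/3 and p* = 76/3.
With the rebate, buyers effectively pay pb = ps − 5, where ps is the price sellers receive.
On the curves, pb = 26.375 - 0.125q and ps = 17 + q; the wedge ps − pb = 5 gives 17 + q − (26.375 - 0.125q) = 5, so q' = 115/9.
Then pb = 26.375 − 0.125·(115/9) = 223/9 and ps = 17 + 1·(115/9) = 268/9.
ΔCS = ½(25/3 + 115/9)(76/3 − 223/9) = 475/81; ΔPS = ½(25/3 + 115/9)(268/9 − 76/3) = 3800/81.
Government spending = 5 × 115/9 = 575/9.
DWL = ½ × 5 × (115/9 − 25/3) = 100/9; fraction = (100/9) / (575/9) = 4/23.

DWL / government spending = 4/23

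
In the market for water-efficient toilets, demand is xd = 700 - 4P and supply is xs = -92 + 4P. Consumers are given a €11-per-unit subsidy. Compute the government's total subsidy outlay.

Pre-subsidy: 700 - 4P = -92 + 4P gives P* = 99, x* = 304.
With the rebate, buyers effectively pay Pb = Ps − 11, where Ps is the price sellers receive.
Demand in terms of Ps becomes xd = 700 − 4(Ps − 11) = 744 - 4Ps. Setting this equal to supply: 744 - 4Ps = -92 + 4Ps, so Ps = 104.5.
Buyers pay Pb = 104.5 − 11 = 93.5; x' = -92 + 4·104.5 = 326.
Government outlay = subsidy × quantity = 11 × 326 = 3586.

Government cost = €3586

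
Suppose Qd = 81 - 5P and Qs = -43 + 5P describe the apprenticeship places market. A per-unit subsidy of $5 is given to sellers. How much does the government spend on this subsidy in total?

Pre-subsidy: 81 - 5P = -43 + 5P gives P* = 12.4, Q* = 19.
With the subsidy, sellers receive Ps = Pb + 5 for each unit, where Pb is the price buyers pay.
Supply in terms of Pb becomes Qs = -43 + 5(Pb + 5) = -18 + 5Pb. Setting this equal to demand: 81 - 5Pb = -18 + 5Pb, so Pb = 9.9.
Sellers receive Ps = 9.9 + 5 = 14.9; Q' = 81 − 5·9.9 = 31.5.
Government outlay = subsidy × quantity = 5 × 31.5 = 157.5.

Government cost = $157.5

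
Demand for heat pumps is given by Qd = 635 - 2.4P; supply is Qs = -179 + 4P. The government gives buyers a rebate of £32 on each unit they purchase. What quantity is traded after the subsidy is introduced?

Q' = 377.75

Pre-subsidy: 635 - 2.4P = -179 + 4P gives P* = 127.1875, Q* = 329.75.
With the rebate, buyers effectively pay Pb = Ps − 32, where Ps is the price sellers receive.
Demand in terms of Ps becomes Qd = 635 − 2.4(Ps − 32) = 711.8 - 2.4Ps. Setting this equal to supply: 711.8 - 2.4Ps = -179 + 4Ps, so Ps = 139.1875.
Buyers pay Pb = 139.1875 − 32 = 107.1875; Q' = -179 + 4·139.1875 = 377.75.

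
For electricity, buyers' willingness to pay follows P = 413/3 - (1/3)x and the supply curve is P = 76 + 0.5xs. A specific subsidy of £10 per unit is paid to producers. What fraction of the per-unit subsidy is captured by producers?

Producer share = 0.6

Pre-subsidy: 413/3 - (1/3)x = 76 + 0.5x gives x* = 74 and P* = 113.
With the subsidy, sellers receive Ps = Pb + 10 for each unit, where Pb is the price buyers pay.
On the curves, Pb = 413/3 - (1/3)x and Ps = 76 + 0.5x; the wedge Ps − Pb = 10 gives 76 + 0.5x − (413/3 - (1/3)x) = 10, so x' = 86.
Then Pb = 413/3 − (1/3)·86 = 109 and Ps = 76 + 0.5·86 = 119.
Buyers' price falls by P* − Pb = 113 − 109 = 4; sellers' price rises by Ps − P* = 119 − 113 = 6.
So producers capture 6/10 = 0.6 of each unit of subsidy.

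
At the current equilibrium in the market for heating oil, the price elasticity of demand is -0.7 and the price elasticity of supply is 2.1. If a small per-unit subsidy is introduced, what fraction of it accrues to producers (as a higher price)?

For a small subsidy around the equilibrium, the benefit split depends on the relative slopes, which at a point are proportional to the elasticities.
Buyer share = εs/(εs + |εd|) = 2.1/(2.1 + 0.7) = 0.75; seller share = |εd|/(εs + |εd|) = 0.25.
So producers capture 0.25 of the subsidy.

Producer share = 0.25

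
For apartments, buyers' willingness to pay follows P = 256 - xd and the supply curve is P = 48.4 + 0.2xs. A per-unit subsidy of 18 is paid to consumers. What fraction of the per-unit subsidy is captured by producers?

Producer share = 1/6

Pre-subsidy: 256 - x = 48.4 + 0.2x gives x* = 173 and P* = 83.
With the rebate, buyers effectively pay Pb = Ps − 18, where Ps is the price sellers receive.
On the curves, Pb = 256 - x and Ps = 48.4 + 0.2x; the wedge Ps − Pb = 18 gives 48.4 + 0.2x − (256 - x) = 18, so x' = 188.
Then Pb = 256 − 1·188 = 68 and Ps = 48.4 + 0.2·188 = 86.
Buyers' price falls by P* − Pb = 83 − 68 = 15; sellers' price rises by Ps − P* = 86 − 83 = 3.
So producers capture 3/18 = 1/6 of each unit of subsidy.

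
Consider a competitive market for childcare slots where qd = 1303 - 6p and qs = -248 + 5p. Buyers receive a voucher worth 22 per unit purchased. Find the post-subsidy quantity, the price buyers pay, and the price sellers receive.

Pre-subsidy: 1303 - 6p = -248 + 5p gives p* = 141, q* = 457.
With the rebate, buyers effectively pay pb = ps − 22, where ps is the price sellers receive.
Demand in terms of ps becomes qd = 1303 − 6(ps − 22) = 1435 - 6ps. Setting this equal to supply: 1435 - 6ps = -248 + 5ps, so ps = 153.
Buyers pay pb = 153 − 22 = 131; q' = -248 + 5·153 = 517.

q' = 517; buyers pay 131; sellers receive 153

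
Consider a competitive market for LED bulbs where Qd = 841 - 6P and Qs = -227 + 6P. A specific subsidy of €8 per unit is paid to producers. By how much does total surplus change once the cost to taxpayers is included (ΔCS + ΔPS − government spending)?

Net change in total surplus = -€96

Pre-subsidy: 841 - 6P = -227 + 6P gives P* = 89, Q* = 307.
With the subsidy, sellers receive Ps = Pb + 8 for each unit, where Pb is the price buyers pay.
Supply in terms of Pb becomes Qs = -227 + 6(Pb + 8) = -179 + 6Pb. Setting this equal to demand: 841 - 6Pb = -179 + 6Pb, so Pb = 85.
Sellers receive Ps = 85 + 8 = 93; Q' = 841 − 6·85 = 331.
ΔCS = ½(307 + 331)(89 − 85) = 1276; ΔPS = ½(307 + 331)(93 − 89) = 1276.
Government spending = 8 × 331 = 2648.
Net change = 1276 + 1276 − 2648 = -96. The loss equals the DWL triangle ½·8·24.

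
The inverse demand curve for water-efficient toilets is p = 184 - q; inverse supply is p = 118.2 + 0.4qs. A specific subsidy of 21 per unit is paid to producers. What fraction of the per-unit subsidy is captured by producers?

Producer share = 2/7

Pre-subsidy: 184 - q = 118.2 + 0.4q gives q* = 47 and p* = 137.
With the subsidy, sellers receive ps = pb + 21 for each unit, where pb is the price buyers pay.
On the curves, pb = 184 - q and ps = 118.2 + 0.4q; the wedge ps − pb = 21 gives 118.2 + 0.4q − (184 - q) = 21, so q' = 62.
Then pb = 184 − 1·62 = 122 and ps = 118.2 + 0.4·62 = 143.
Buyers' price falls by p* − pb = 137 − 122 = 15; sellers' price rises by ps − p* = 143 − 137 = 6.
So producers capture 6/21 = 2/7 of each unit of subsidy.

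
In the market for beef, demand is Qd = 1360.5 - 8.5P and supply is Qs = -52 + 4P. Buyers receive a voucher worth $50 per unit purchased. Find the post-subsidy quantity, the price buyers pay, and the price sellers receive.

Pre-subsidy: 1360.5 - 8.5P = -52 + 4P gives P* = 113, Q* = 400.
With the rebate, buyers effectively pay Pb = Ps − 50, where Ps is the price sellers receive.
Demand in terms of Ps becomes Qd = 1360.5 − 8.5(Ps − 50) = 1785.5 - 8.5Ps. Setting this equal to supply: 1785.5 - 8.5Ps = -52 + 4Ps, so Ps = 147.
Buyers pay Pb = 147 − 50 = 97; Q' = -52 + 4·147 = 536.

Q' = 536; buyers pay $97; sellers receive $147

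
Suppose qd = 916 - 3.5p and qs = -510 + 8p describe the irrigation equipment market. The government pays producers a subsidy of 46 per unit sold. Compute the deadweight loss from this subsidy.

Pre-subsidy: 916 - 3.5p = -510 + 8p gives p* = 124, q* = 482.
With the subsidy, sellers receive ps = pb + 46 for each unit, where pb is the price buyers pay.
Supply in terms of pb becomes qs = -510 + 8(pb + 46) = -142 + 8pb. Setting this equal to demand: 916 - 3.5pb = -142 + 8pb, so pb = 92.
Sellers receive ps = 92 + 46 = 138; q' = 916 − 3.5·92 = 594.
The subsidy expands output by 594 − 482 = 112 past the efficient level; on those units the gap between marginal cost and willingness to pay runs from 0 up to 46.
DWL = ½ × 46 × 112 = 2576.

Deadweight loss = 2576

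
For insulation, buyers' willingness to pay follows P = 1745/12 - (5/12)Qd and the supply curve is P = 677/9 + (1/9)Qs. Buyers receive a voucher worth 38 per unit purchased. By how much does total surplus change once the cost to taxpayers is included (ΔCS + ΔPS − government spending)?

Pre-subsidy: 1745/12 - (5/12)Q = 677/9 + (1/9)Q gives Q* = 133 and P* = 90.
With the rebate, buyers effectively pay Pb = Ps − 38, where Ps is the price sellers receive.
On the curves, Pb = 1745/12 - (5/12)Q and Ps = 677/9 + (1/9)Q; the wedge Ps − Pb = 38 gives 677/9 + (1/9)Q − (1745/12 - (5/12)Q) = 38, so Q' = 205.
Then Pb = 1745/12 − (5/12)·205 = 60 and Ps = 677/9 + (1/9)·205 = 98.
ΔCS = ½(133 + 205)(90 − 60) = 5070; ΔPS = ½(133 + 205)(98 − 90) = 1352.
Government spending = 38 × 205 = 7790.
Net change = 5070 + 1352 − 7790 = -1368. The loss equals the DWL triangle ½·38·72.

Net change in total surplus = -1368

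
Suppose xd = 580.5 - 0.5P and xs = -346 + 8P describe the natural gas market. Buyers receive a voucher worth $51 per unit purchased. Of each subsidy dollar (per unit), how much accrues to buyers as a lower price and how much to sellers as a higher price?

Buyers gain $48 per unit; sellers gain $3 per unit

Pre-subsidy: 580.5 - 0.5P = -346 + 8P gives P* = 109, x* = 526.
With the rebate, buyers effectively pay Pb = Ps − 51, where Ps is the price sellers receive.
Demand in terms of Ps becomes xd = 580.5 − 0.5(Ps − 51) = 606 - 0.5Ps. Setting this equal to supply: 606 - 0.5Ps = -346 + 8Ps, so Ps = 112.
Buyers pay Pb = 112 − 51 = 61; x' = -346 + 8·112 = 550.
Buyers' price falls by P* − Pb = 109 − 61 = 48; sellers' price rises by Ps − P* = 112 − 109 = 3.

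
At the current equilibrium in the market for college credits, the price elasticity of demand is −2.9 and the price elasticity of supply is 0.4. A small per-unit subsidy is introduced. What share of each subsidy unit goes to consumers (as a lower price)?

Consumer share = 4/33

For a small subsidy around the equilibrium, the benefit split depends on the relative slopes, which at a point are proportional to the elasticities.
Buyer share = εs/(εs + |εd|) = 0.4/(0.4 + 2.9) = 4/33; seller share = |εd|/(εs + |εd|) = 29/33.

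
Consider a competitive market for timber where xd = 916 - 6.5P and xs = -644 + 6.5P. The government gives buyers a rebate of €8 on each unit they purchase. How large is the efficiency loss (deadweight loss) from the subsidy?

Pre-subsidy: 916 - 6.5P = -644 + 6.5P gives P* = 120, x* = 136.
With the rebate, buyers effectively pay Pb = Ps − 8, where Ps is the price sellers receive.
Demand in terms of Ps becomes xd = 916 − 6.5(Ps − 8) = 968 - 6.5Ps. Setting this equal to supply: 968 - 6.5Ps = -644 + 6.5Ps, so Ps = 124.
Buyers pay Pb = 124 − 8 = 116; x' = -644 + 6.5·124 = 162.
The subsidy expands output by 162 − 136 = 26 past the efficient level; on those units the gap between marginal cost and willingness to pay runs from 0 up to 8.
DWL = ½ × 8 × 26 = 104.

Deadweight loss = €104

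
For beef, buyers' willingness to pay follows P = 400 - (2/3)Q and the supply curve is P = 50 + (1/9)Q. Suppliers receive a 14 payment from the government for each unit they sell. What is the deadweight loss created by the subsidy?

Pre-subsidy: 400 - (2/3)Q = 50 + (1/9)Q gives Q* = 450 and P* = 100.
With the subsidy, sellers receive Ps = Pb + 14 for each unit, where Pb is the price buyers pay.
On the curves, Pb = 400 - (2/3)Q and Ps = 50 + (1/9)Q; the wedge Ps − Pb = 14 gives 50 + (1/9)Q − (400 - (2/3)Q) = 14, so Q' = 468.
Then Pb = 400 − (2/3)·468 = 88 and Ps = 50 + (1/9)·468 = 102.
The subsidy expands output by 468 − 450 = 18 past the efficient level; on those units the gap between marginal cost and willingness to pay runs from 0 up to 14.
DWL = ½ × 14 × 18 = 126.

Deadweight loss = 126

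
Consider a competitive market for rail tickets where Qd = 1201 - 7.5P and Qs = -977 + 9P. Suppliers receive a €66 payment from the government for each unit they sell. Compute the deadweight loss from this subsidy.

Deadweight loss = €8910

Pre-subsidy: 1201 - 7.5P = -977 + 9P gives P* = 132, Q* = 211.
With the subsidy, sellers receive Ps = Pb + 66 for each unit, where Pb is the price buyers pay.
Supply in terms of Pb becomes Qs = -977 + 9(Pb + 66) = -383 + 9Pb. Setting this equal to demand: 1201 - 7.5Pb = -383 + 9Pb, so Pb = 96.
Sellers receive Ps = 96 + 66 = 162; Q' = 1201 − 7.5·96 = 481.
The subsidy expands output by 481 − 211 = 270 past the efficient level; on those units the gap between marginal cost and willingness to pay runs from 0 up to 66.
DWL = ½ × 66 × 270 = 8910.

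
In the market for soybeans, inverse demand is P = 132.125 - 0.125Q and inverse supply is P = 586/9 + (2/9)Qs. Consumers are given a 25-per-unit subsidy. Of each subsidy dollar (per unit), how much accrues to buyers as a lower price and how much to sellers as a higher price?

Pre-subsidy: 132.125 - 0.125Q = 586/9 + (2/9)Q gives Q* = 193 and P* = 108.
With the rebate, buyers effectively pay Pb = Ps − 25, where Ps is the price sellers receive.
On the curves, Pb = 132.125 - 0.125Q and Ps = 586/9 + (2/9)Q; the wedge Ps − Pb = 25 gives 586/9 + (2/9)Q − (132.125 - 0.125Q) = 25, so Q' = 265.
Then Pb = 132.125 − 0.125·265 = 99 and Ps = 586/9 + (2/9)·265 = 124.
Buyers' price falls by P* − Pb = 108 − 99 = 9; sellers' price rises by Ps − P* = 124 − 108 = 16.

Buyers gain 9 per unit; sellers gain 16 per unit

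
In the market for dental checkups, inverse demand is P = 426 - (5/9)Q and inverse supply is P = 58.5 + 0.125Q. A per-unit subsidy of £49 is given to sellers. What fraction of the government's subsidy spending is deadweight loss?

Pre-subsidy: 426 - (5/9)Q = 58.5 + 0.125Q gives Q* = 540 and P* = 126.
With the subsidy, sellers receive Ps = Pb + 49 for each unit, where Pb is the price buyers pay.
On the curves, Pb = 426 - (5/9)Q and Ps = 58.5 + 0.125Q; the wedge Ps − Pb = 49 gives 58.5 + 0.125Q − (426 - (5/9)Q) = 49, so Q' = 612.
Then Pb = 426 − (5/9)·612 = 86 and Ps = 58.5 + 0.125·612 = 135.
ΔCS = ½(540 + 612)(126 − 86) = 23040; ΔPS = ½(540 + 612)(135 − 126) = 5184.
Government spending = 49 × 612 = 29988.
DWL = ½ × 49 × (612 − 540) = 1764; fraction = 1764 / 29988 = 1/17.

DWL / government spending = 1/17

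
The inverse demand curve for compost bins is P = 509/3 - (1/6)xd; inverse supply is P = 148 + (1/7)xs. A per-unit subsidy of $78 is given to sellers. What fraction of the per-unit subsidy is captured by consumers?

Consumer share = 7/13

Pre-subsidy: 509/3 - (1/6)x = 148 + (1/7)x gives x* = 70 and P* = 158.
With the subsidy, sellers receive Ps = Pb + 78 for each unit, where Pb is the price buyers pay.
On the curves, Pb = 509/3 - (1/6)x and Ps = 148 + (1/7)x; the wedge Ps − Pb = 78 gives 148 + (1/7)x − (509/3 - (1/6)x) = 78, so x' = 322.
Then Pb = 509/3 − (1/6)·322 = 116 and Ps = 148 + (1/7)·322 = 194.
Buyers' price falls by P* − Pb = 158 − 116 = 42; sellers' price rises by Ps − P* = 194 − 158 = 36.
So consumers capture 42/78 = 7/13 of each unit of subsidy.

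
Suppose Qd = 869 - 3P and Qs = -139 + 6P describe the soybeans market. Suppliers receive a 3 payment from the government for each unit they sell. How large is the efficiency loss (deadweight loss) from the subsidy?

Pre-subsidy: 869 - 3P = -139 + 6P gives P* = 112, Q* = 533.
With the subsidy, sellers receive Ps = Pb + 3 for each unit, where Pb is the price buyers pay.
Supply in terms of Pb becomes Qs = -139 + 6(Pb + 3) = -121 + 6Pb. Setting this equal to demand: 869 - 3Pb = -121 + 6Pb, so Pb = 110.
Sellers receive Ps = 110 + 3 = 113; Q' = 869 − 3·110 = 539.
The subsidy expands output by 539 − 533 = 6 past the efficient level; on those units the gap between marginal cost and willingness to pay runs from 0 up to 3.
DWL = ½ × 3 × 6 = 9.

Deadweight loss = 9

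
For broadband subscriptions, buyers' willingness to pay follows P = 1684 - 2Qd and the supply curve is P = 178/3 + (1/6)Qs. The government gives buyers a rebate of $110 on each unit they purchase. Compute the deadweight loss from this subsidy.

Pre-subsidy: 1684 - 2Q = 178/3 + (1/6)Q gives Q* = 9748/13 and P* = 2396/13.
With the rebate, buyers effectively pay Pb = Ps − 110, where Ps is the price sellers receive.
On the curves, Pb = 1684 - 2Q and Ps = 178/3 + (1/6)Q; the wedge Ps − Pb = 110 gives 178/3 + (1/6)Q − (1684 - 2Q) = 110, so Q' = 10408/13.
Then Pb = 1684 − 2·(10408/13) = 1076/13 and Ps = 178/3 + (1/6)·(10408/13) = 2506/13.
The subsidy expands output by 10408/13 − 9748/13 = 660/13 past the efficient level; on those units the gap between marginal cost and willingness to pay runs from 0 up to 110.
DWL = ½ × 110 × 660/13 = 36300/13.

Deadweight loss = 36300/13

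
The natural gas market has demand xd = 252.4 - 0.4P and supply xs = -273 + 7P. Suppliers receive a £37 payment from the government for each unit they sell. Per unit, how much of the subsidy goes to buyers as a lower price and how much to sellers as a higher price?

Buyers gain £35 per unit; sellers gain £2 per unit

Pre-subsidy: 252.4 - 0.4P = -273 + 7P gives P* = 71, x* = 224.
With the subsidy, sellers receive Ps = Pb + 37 for each unit, where Pb is the price buyers pay.
Supply in terms of Pb becomes xs = -273 + 7(Pb + 37) = -14 + 7Pb. Setting this equal to demand: 252.4 - 0.4Pb = -14 + 7Pb, so Pb = 36.
Sellers receive Ps = 36 + 37 = 73; x' = 252.4 − 0.4·36 = 238.
Buyers' price falls by P* − Pb = 71 − 36 = 35; sellers' price rises by Ps − P* = 73 − 71 = 2.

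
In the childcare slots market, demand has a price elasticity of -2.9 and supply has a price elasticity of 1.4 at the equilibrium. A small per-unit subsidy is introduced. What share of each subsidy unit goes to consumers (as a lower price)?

For a small subsidy around the equilibrium, the benefit split depends on the relative slopes, which at a point are proportional to the elasticities.
Buyer share = εs/(εs + |εd|) = 1.4/(1.4 + 2.9) = 14/43; seller share = |εd|/(εs + |εd|) = 29/43.

Consumer share = 14/43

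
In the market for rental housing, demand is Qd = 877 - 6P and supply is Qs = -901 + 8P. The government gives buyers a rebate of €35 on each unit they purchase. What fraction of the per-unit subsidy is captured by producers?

Pre-subsidy: 877 - 6P = -901 + 8P gives P* = 127, Q* = 115.
With the rebate, buyers effectively pay Pb = Ps − 35, where Ps is the price sellers receive.
Demand in terms of Ps becomes Qd = 877 − 6(Ps − 35) = 1087 - 6Ps. Setting this equal to supply: 1087 - 6Ps = -901 + 8Ps, so Ps = 142.
Buyers pay Pb = 142 − 35 = 107; Q' = -901 + 8·142 = 235.
Buyers' price falls by P* − Pb = 127 − 107 = 20; sellers' price rises by Ps − P* = 142 − 127 = 15.
So producers capture 15/35 = 3/7 of each unit of subsidy.

Producer share = 3/7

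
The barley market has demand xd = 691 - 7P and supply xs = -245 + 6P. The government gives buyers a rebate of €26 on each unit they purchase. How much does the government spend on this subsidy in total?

Pre-subsidy: 691 - 7P = -245 + 6P gives P* = 72, x* = 187.
With the rebate, buyers effectively pay Pb = Ps − 26, where Ps is the price sellers receive.
Demand in terms of Ps becomes xd = 691 − 7(Ps − 26) = 873 - 7Ps. Setting this equal to supply: 873 - 7Ps = -245 + 6Ps, so Ps = 86.
Buyers pay Pb = 86 − 26 = 60; x' = -245 + 6·86 = 271.
Government outlay = subsidy × quantity = 26 × 271 = 7046.

Government cost = €7046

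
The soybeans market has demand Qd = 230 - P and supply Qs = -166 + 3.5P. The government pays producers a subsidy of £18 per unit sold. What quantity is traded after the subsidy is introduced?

Q' = 156

Pre-subsidy: 230 - P = -166 + 3.5P gives P* = 88, Q* = 142.
With the subsidy, sellers receive Ps = Pb + 18 for each unit, where Pb is the price buyers pay.
Supply in terms of Pb becomes Qs = -166 + 3.5(Pb + 18) = -103 + 3.5Pb. Setting this equal to demand: 230 - Pb = -103 + 3.5Pb, so Pb = 74.
Sellers receive Ps = 74 + 18 = 92; Q' = 230 − 1·74 = 156.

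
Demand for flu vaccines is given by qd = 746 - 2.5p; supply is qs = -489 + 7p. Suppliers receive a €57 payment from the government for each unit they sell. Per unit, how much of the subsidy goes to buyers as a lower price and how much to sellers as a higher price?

Buyers gain €42 per unit; sellers gain €15 per unit

Pre-subsidy: 746 - 2.5p = -489 + 7p gives p* = 130, q* = 421.
With the subsidy, sellers receive ps = pb + 57 for each unit, where pb is the price buyers pay.
Supply in terms of pb becomes qs = -489 + 7(pb + 57) = -90 + 7pb. Setting this equal to demand: 746 - 2.5pb = -90 + 7pb, so pb = 88.
Sellers receive ps = 88 + 57 = 145; q' = 746 − 2.5·88 = 526.
Buyers' price falls by p* − pb = 130 − 88 = 42; sellers' price rises by ps − p* = 145 − 130 = 15.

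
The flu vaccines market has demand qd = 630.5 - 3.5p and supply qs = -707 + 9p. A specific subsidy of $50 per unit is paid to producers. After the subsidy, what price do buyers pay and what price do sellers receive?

Pre-subsidy: 630.5 - 3.5p = -707 + 9p gives p* = 107, q* = 256.
With the subsidy, sellers receive ps = pb + 50 for each unit, where pb is the price buyers pay.
Supply in terms of pb becomes qs = -707 + 9(pb + 50) = -257 + 9pb. Setting this equal to demand: 630.5 - 3.5pb = -257 + 9pb, so pb = 71.
Sellers receive ps = 71 + 50 = 121; q' = 630.5 − 3.5·71 = 382.

Buyers pay $71; sellers receive $121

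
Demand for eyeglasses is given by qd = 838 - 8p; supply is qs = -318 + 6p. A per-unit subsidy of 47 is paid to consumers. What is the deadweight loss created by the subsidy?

Deadweight loss = 26508/7

Pre-subsidy: 838 - 8p = -318 + 6p gives p* = 578/7, q* = 1242/7.
With the rebate, buyers effectively pay pb = ps − 47, where ps is the price sellers receive.
Demand in terms of ps becomes qd = 838 − 8(ps − 47) = 1214 - 8ps. Setting this equal to supply: 1214 - 8ps = -318 + 6ps, so ps = 766/7.
Buyers pay pb = 766/7 − 47 = 437/7; q' = -318 + 6·(766/7) = 2370/7.
The subsidy expands output by 2370/7 − 1242/7 = 1128/7 past the efficient level; on those units the gap between marginal cost and willingness to pay runs from 0 up to 47.
DWL = ½ × 47 × 1128/7 = 26508/7.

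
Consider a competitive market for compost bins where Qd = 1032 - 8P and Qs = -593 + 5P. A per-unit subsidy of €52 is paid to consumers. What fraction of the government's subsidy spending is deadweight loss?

DWL / government spending = 5/12

Pre-subsidy: 1032 - 8P = -593 + 5P gives P* = 125, Q* = 32.
With the rebate, buyers effectively pay Pb = Ps − 52, where Ps is the price sellers receive.
Demand in terms of Ps becomes Qd = 1032 − 8(Ps − 52) = 1448 - 8Ps. Setting this equal to supply: 1448 - 8Ps = -593 + 5Ps, so Ps = 157.
Buyers pay Pb = 157 − 52 = 105; Q' = -593 + 5·157 = 192.
ΔCS = ½(32 + 192)(125 − 105) = 2240; ΔPS = ½(32 + 192)(157 − 125) = 3584.
Government spending = 52 × 192 = 9984.
DWL = ½ × 52 × (192 − 32) = 4160; fraction = 4160 / 9984 = 5/12.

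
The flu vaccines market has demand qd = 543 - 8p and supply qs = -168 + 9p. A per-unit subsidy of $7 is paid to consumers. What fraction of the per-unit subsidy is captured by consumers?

Pre-subsidy: 543 - 8p = -168 + 9p gives p* = 711/17, q* = 3543/17.
With the rebate, buyers effectively pay pb = ps − 7, where ps is the price sellers receive.
Demand in terms of ps becomes qd = 543 − 8(ps − 7) = 599 - 8ps. Setting this equal to supply: 599 - 8ps = -168 + 9ps, so ps = 767/17.
Buyers pay pb = 767/17 − 7 = 648/17; q' = -168 + 9·(767/17) = 4047/17.
Buyers' price falls by p* − pb = 711/17 − 648/17 = 63/17; sellers' price rises by ps − p* = 767/17 − 711/17 = 56/17.
So consumers capture (63/17)/7 = 9/17 of each unit of subsidy.

Consumer share = 9/17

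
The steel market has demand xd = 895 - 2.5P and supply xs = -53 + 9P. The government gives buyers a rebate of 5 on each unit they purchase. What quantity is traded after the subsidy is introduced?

x' = 16070/23

Pre-subsidy: 895 - 2.5P = -53 + 9P gives P* = 1896/23, x* = 15845/23.
With the rebate, buyers effectively pay Pb = Ps − 5, where Ps is the price sellers receive.
Demand in terms of Ps becomes xd = 895 − 2.5(Ps − 5) = 907.5 - 2.5Ps. Setting this equal to supply: 907.5 - 2.5Ps = -53 + 9Ps, so Ps = 1921/23.
Buyers pay Pb = 1921/23 − 5 = 1806/23; x' = -53 + 9·(1921/23) = 16070/23.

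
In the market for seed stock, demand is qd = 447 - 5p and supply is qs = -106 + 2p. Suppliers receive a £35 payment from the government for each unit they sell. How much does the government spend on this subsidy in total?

Pre-subsidy: 447 - 5p = -106 + 2p gives p* = 79, q* = 52.
With the subsidy, sellers receive ps = pb + 35 for each unit, where pb is the price buyers pay.
Supply in terms of pb becomes qs = -106 + 2(pb + 35) = -36 + 2pb. Setting this equal to demand: 447 - 5pb = -36 + 2pb, so pb = 69.
Sellers receive ps = 69 + 35 = 104; q' = 447 − 5·69 = 102.
Government outlay = subsidy × quantity = 35 × 102 = 3570.

Government cost = £3570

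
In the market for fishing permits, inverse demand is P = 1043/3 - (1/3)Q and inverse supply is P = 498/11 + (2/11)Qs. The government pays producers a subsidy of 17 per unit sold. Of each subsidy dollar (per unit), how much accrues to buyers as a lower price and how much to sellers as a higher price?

Buyers gain 11 per unit; sellers gain 6 per unit

Pre-subsidy: 1043/3 - (1/3)Q = 498/11 + (2/11)Q gives Q* = 587 and P* = 152.
With the subsidy, sellers receive Ps = Pb + 17 for each unit, where Pb is the price buyers pay.
On the curves, Pb = 1043/3 - (1/3)Q and Ps = 498/11 + (2/11)Q; the wedge Ps − Pb = 17 gives 498/11 + (2/11)Q − (1043/3 - (1/3)Q) = 17, so Q' = 620.
Then Pb = 1043/3 − (1/3)·620 = 141 and Ps = 498/11 + (2/11)·620 = 158.
Buyers' price falls by P* − Pb = 152 − 141 = 11; sellers' price rises by Ps − P* = 158 − 152 = 6.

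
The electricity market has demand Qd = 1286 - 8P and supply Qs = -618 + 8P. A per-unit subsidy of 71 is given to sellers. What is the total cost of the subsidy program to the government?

Government cost = 43878

Pre-subsidy: 1286 - 8P = -618 + 8P gives P* = 119, Q* = 334.
With the subsidy, sellers receive Ps = Pb + 71 for each unit, where Pb is the price buyers pay.
Supply in terms of Pb becomes Qs = -618 + 8(Pb + 71) = -50 + 8Pb. Setting this equal to demand: 1286 - 8Pb = -50 + 8Pb, so Pb = 83.5.
Sellers receive Ps = 83.5 + 71 = 154.5; Q' = 1286 − 8·83.5 = 618.
Government outlay = subsidy × quantity = 71 × 618 = 43878.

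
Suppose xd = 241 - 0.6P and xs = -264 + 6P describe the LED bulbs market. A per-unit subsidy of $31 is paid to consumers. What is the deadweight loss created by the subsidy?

Deadweight loss = 2883/11

Pre-subsidy: 241 - 0.6P = -264 + 6P gives P* = 2525/33, x* = 2146/11.
With the rebate, buyers effectively pay Pb = Ps − 31, where Ps is the price sellers receive.
Demand in terms of Ps becomes xd = 241 − 0.6(Ps − 31) = 259.6 - 0.6Ps. Setting this equal to supply: 259.6 - 0.6Ps = -264 + 6Ps, so Ps = 238/3.
Buyers pay Pb = 238/3 − 31 = 145/3; x' = -264 + 6·(238/3) = 212.
The subsidy expands output by 212 − 2146/11 = 186/11 past the efficient level; on those units the gap between marginal cost and willingness to pay runs from 0 up to 31.
DWL = ½ × 31 × 186/11 = 2883/11.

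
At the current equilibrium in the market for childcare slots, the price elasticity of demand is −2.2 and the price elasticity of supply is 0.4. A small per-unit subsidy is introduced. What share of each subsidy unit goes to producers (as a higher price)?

Producer share = 11/13

For a small subsidy around the equilibrium, the benefit split depends on the relative slopes, which at a point are proportional to the elasticities.
Buyer share = εs/(εs + |εd|) = 0.4/(0.4 + 2.2) = 2/13; seller share = |εd|/(εs + |εd|) = 11/13.
So producers capture 11/13 of the subsidy.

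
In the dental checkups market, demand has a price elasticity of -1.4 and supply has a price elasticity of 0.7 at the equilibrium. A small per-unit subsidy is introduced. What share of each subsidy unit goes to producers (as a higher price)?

Producer share = 2/3

For a small subsidy around the equilibrium, the benefit split depends on the relative slopes, which at a point are proportional to the elasticities.
Buyer share = εs/(εs + |εd|) = 0.7/(0.7 + 1.4) = 1/3; seller share = |εd|/(εs + |εd|) = 2/3.
So producers capture 2/3 of the subsidy.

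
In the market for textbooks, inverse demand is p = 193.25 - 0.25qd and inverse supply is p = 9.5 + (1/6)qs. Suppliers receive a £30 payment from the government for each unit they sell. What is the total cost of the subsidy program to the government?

Government cost = £15390

Pre-subsidy: 193.25 - 0.25q = 9.5 + (1/6)q gives q* = 441 and p* = 83.
With the subsidy, sellers receive ps = pb + 30 for each unit, where pb is the price buyers pay.
On the curves, pb = 193.25 - 0.25q and ps = 9.5 + (1/6)q; the wedge ps − pb = 30 gives 9.5 + (1/6)q − (193.25 - 0.25q) = 30, so q' = 513.
Then pb = 193.25 − 0.25·513 = 65 and ps = 9.5 + (1/6)·513 = 95.
Government outlay = subsidy × quantity = 30 × 513 = 15390.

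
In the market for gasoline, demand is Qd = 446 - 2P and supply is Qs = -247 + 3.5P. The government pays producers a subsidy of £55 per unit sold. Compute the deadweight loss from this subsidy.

Deadweight loss = £1925

Pre-subsidy: 446 - 2P = -247 + 3.5P gives P* = 126, Q* = 194.
With the subsidy, sellers receive Ps = Pb + 55 for each unit, where Pb is the price buyers pay.
Supply in terms of Pb becomes Qs = -247 + 3.5(Pb + 55) = -54.5 + 3.5Pb. Setting this equal to demand: 446 - 2Pb = -54.5 + 3.5Pb, so Pb = 91.
Sellers receive Ps = 91 + 55 = 146; Q' = 446 − 2·91 = 264.
The subsidy expands output by 264 − 194 = 70 past the efficient level; on those units the gap between marginal cost and willingness to pay runs from 0 up to 55.
DWL = ½ × 55 × 70 = 1925.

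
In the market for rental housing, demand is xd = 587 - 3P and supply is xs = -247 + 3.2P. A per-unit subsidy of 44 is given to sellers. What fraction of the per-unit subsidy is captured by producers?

Producer share = 15/31

Pre-subsidy: 587 - 3P = -247 + 3.2P gives P* = 4170/31, x* = 5687/31.
With the subsidy, sellers receive Ps = Pb + 44 for each unit, where Pb is the price buyers pay.
Supply in terms of Pb becomes xs = -247 + 3.2(Pb + 44) = -106.2 + 3.2Pb. Setting this equal to demand: 587 - 3Pb = -106.2 + 3.2Pb, so Pb = 3466/31.
Sellers receive Ps = 3466/31 + 44 = 4830/31; x' = 587 − 3·(3466/31) = 7799/31.
Buyers' price falls by P* − Pb = 4170/31 − 3466/31 = 704/31; sellers' price rises by Ps − P* = 4830/31 − 4170/31 = 660/31.
So producers capture (660/31)/44 = 15/31 of each unit of subsidy.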